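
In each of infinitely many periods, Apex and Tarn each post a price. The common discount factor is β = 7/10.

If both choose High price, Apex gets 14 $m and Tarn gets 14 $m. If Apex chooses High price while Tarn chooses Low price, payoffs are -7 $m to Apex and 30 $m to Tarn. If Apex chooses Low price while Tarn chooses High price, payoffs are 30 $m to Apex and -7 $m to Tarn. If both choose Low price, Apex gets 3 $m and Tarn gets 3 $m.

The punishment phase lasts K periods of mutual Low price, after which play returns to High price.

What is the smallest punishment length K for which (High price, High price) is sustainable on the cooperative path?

Need Σ_{k=1}^{K} β^k ≥ (30−14)/(14−3) = 1.4545 at β = 7/10.
At K = 2 the sum is 1.1900 < 1.4545; at K = 3 it is 1.5330 ≥ 1.4545.
So the minimum punishment length is K = 3.

3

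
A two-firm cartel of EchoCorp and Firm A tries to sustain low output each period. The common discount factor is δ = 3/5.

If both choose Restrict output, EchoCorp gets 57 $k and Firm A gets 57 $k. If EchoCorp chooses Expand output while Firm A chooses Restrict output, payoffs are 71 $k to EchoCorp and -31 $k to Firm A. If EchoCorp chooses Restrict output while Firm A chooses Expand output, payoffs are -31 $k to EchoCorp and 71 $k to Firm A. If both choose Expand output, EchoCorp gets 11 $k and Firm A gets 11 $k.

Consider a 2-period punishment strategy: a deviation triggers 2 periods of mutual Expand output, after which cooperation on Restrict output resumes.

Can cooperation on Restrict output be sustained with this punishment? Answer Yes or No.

IC: δ+…+δ^2 ≥ (71−57)/(57−11) = 7/23.
At δ = 3/5: partial sum = 0.9600 ≥ 0.3043. Cooperation sustainable.

Yes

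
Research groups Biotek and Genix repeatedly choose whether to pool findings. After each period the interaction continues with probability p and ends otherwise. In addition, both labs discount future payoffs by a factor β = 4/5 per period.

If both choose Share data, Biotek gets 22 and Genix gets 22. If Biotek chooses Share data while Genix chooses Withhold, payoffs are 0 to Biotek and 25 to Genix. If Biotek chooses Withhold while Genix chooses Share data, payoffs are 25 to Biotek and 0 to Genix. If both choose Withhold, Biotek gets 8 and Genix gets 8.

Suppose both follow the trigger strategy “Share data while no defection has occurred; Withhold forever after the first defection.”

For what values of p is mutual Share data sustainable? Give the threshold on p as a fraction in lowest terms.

15/68

Expected continuation weight on next period's payoff is β·p = 4/5·p, which plays the role of the discount factor.
Cooperation requires 4/5·p ≥ (25−22)/(25−8) = 3/17, hence p ≥ 15/68.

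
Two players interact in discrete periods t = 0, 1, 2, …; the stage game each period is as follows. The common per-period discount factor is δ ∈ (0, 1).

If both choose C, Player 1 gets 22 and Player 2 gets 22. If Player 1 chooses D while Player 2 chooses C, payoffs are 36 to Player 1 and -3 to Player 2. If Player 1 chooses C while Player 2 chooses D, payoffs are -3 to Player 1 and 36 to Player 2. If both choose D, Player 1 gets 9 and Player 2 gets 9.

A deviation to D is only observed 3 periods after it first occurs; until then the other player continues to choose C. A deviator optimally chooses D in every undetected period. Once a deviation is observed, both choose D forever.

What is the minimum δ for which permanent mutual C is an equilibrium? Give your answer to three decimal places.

0.803

The best deviation is to choose D for all 3 undetected periods, earning 36 each, then 9 forever once detected.
Deviation value: 36(1−δ^3)/(1−δ) + 9δ^3/(1−δ); cooperation value: 22/(1−δ).
IC: 22 ≥ 36(1−δ^3) + 9δ^3 = 36 − 27δ^3.
So δ^3 ≥ 14/27, giving δ ≥ (14/27)^(1/3) ≈ 0.803.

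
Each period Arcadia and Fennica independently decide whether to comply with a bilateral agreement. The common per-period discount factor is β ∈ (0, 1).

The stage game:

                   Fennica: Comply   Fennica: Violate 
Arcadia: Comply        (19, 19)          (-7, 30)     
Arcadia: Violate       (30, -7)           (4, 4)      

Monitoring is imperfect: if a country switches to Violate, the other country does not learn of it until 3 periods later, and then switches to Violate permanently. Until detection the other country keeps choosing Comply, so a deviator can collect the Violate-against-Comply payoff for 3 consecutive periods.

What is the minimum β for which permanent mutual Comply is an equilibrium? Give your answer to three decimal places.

0.751

Deviating for the 3 undetected periods gains 30−19 = 11 per period over cooperation, then loses 19−4 = 15 per period forever once punishment starts.
Gain: 11(1 + β + … + β^2); loss: 15·β^3/(1−β).
No profitable deviation ⇔ 11(1−β^3) ≤ 15·β^3, i.e. β^3 ≥ 11/(11+15) = 11/26.
Hence β ≥ (11/26)^(1/3) ≈ 0.751.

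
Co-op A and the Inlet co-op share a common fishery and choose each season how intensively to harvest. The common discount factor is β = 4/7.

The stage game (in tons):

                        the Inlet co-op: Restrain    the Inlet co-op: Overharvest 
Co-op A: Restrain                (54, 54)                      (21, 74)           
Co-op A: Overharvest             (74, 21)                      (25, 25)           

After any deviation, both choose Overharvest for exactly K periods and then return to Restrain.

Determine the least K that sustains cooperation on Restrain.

2

Need Σ_{k=1}^{K} β^k ≥ (74−54)/(54−25) = 0.6897 at β = 4/7.
At K = 1 the sum is 0.5714 < 0.6897; at K = 2 it is 0.8980 ≥ 0.6897.
So the minimum punishment length is K = 2.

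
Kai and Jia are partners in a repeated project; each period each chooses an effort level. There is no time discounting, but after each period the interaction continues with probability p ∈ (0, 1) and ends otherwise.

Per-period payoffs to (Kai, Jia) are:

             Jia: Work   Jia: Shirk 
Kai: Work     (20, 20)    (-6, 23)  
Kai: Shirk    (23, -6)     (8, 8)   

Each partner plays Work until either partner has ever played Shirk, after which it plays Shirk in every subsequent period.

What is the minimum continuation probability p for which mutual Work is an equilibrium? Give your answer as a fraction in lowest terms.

With no time discounting, the continuation probability p plays the role of the discount factor.
Grim-trigger IC: 20/(1−p) ≥ 23 + 8p/(1−p) ⇒ p ≥ (23−20)/(23−8) = 1/5.

1/5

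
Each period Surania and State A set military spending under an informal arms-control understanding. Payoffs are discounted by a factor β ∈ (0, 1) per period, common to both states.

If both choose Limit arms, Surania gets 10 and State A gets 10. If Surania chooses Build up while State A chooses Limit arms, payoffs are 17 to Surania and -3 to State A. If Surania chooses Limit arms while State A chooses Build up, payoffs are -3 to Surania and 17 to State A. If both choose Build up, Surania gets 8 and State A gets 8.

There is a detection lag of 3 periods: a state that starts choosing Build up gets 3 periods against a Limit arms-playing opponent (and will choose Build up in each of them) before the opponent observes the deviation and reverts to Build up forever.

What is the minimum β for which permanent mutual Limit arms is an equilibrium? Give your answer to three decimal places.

Deviating for the 3 undetected periods gains 17−10 = 7 per period over cooperation, then loses 10−8 = 2 per period forever once punishment starts.
Gain: 7(1 + β + … + β^2); loss: 2·β^3/(1−β).
No profitable deviation ⇔ 7(1−β^3) ≤ 2·β^3, i.e. β^3 ≥ 7/(7+2) = 7/9.
Hence β ≥ (7/9)^(1/3) ≈ 0.920.

0.920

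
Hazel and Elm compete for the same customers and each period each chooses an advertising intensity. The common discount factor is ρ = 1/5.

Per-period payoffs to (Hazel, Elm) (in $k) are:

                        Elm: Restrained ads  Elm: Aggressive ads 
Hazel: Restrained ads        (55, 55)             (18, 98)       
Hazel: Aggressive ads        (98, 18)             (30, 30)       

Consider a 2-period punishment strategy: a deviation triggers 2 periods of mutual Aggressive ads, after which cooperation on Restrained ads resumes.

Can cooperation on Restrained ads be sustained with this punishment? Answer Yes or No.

A one-shot deviation gives 98 now, then 30 for 2 periods, then back to 55.
Gain from deviating: (98−55) today; loss: (55−30) in each of the next 2 periods.
No-deviation condition: (55−30)(ρ+…+ρ^2) ≥ 98−55, i.e. ρ+…+ρ^2 ≥ 43/25.
At ρ = 1/5: ρ+…+ρ^2 = 0.2400 < 1.7200.
So cooperation is not sustainable.

No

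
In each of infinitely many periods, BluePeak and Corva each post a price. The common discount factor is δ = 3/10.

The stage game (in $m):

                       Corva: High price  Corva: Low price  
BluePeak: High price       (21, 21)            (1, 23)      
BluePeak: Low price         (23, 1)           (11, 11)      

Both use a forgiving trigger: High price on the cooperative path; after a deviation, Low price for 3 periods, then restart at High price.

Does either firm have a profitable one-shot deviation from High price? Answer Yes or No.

No

A one-shot deviation gives 23 now, then 11 for 3 periods, then back to 21.
Gain from deviating: (23−21) today; loss: (21−11) in each of the next 3 periods.
No-deviation condition: (21−11)(δ+…+δ^3) ≥ 23−21, i.e. δ+…+δ^3 ≥ 1/5.
At δ = 3/10: δ+…+δ^3 = 0.4170 ≥ 0.2000.
So cooperation is sustainable.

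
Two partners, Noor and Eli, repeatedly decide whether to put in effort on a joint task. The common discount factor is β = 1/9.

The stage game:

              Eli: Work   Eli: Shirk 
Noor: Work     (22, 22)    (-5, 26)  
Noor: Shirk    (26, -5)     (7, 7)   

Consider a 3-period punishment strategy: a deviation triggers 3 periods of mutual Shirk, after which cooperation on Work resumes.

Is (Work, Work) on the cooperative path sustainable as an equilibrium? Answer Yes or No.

A one-shot deviation gives 26 now, then 7 for 3 periods, then back to 22.
Gain from deviating: (26−22) today; loss: (22−7) in each of the next 3 periods.
No-deviation condition: (22−7)(β+…+β^3) ≥ 26−22, i.e. β+…+β^3 ≥ 4/15.
At β = 1/9: β+…+β^3 = 0.1248 < 0.2667.
So cooperation is not sustainable.

No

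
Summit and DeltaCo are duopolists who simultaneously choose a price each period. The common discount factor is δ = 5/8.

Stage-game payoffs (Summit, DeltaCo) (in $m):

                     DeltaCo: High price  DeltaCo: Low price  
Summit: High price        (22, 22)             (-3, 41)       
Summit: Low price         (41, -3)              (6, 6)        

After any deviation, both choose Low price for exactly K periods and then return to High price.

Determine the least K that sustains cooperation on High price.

3

IC: δ(1−δ^K)/(1−δ) ≥ (41−22)/(22−6) = 19/16.
With δ = 5/8: need 1 − δ^K ≥ 19/16·(1−5/8)/(5/8), i.e. δ^K ≤ 0.2875.
Since (5/8)^2 = 0.3906 and (5/8)^3 = 0.2441, the smallest such K is 3.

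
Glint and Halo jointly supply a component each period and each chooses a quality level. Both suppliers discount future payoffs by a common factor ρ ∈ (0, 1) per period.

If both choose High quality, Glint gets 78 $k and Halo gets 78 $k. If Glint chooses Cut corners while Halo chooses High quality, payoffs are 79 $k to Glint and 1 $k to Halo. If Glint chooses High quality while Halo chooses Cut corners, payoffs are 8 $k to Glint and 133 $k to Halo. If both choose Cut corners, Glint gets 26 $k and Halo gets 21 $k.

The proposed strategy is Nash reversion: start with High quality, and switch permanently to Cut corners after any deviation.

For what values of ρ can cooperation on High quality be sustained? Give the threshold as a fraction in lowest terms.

55/112

For Glint: deviation gain 79−78 = 1, per-period punishment loss 78−26 = 52. IC gives ρ ≥ 1/53.
For Halo: gain 55, loss 57 per period, so ρ ≥ 55/112.
The tighter constraint is Halo's, so cooperation needs ρ ≥ 55/112.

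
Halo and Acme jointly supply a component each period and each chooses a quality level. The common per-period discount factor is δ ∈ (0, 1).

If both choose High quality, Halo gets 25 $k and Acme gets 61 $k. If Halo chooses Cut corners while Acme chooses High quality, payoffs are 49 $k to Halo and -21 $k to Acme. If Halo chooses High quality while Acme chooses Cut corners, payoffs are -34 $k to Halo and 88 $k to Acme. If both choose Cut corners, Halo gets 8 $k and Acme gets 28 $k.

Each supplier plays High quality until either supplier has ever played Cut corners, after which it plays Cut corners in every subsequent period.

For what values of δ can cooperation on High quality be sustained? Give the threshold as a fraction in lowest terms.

Halo: cooperation gives 25 each period; deviation gives 49 once then 8 forever.
  25/(1−δ) ≥ 49 + 8δ/(1−δ) ⇒ δ ≥ 24/41.
Acme: cooperation gives 61 each period; deviation gives 88 once then 28 forever.
  δ ≥ 27/60 = 9/20.
Both must hold, so the binding constraint is Halo's: δ ≥ 24/41.

24/41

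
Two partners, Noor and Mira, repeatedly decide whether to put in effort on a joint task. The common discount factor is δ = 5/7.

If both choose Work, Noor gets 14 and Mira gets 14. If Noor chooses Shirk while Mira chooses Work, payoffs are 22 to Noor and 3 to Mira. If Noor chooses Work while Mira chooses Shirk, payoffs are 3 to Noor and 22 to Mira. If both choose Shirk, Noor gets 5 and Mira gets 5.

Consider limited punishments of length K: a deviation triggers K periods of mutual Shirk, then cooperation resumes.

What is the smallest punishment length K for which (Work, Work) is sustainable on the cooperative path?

IC: δ(1−δ^K)/(1−δ) ≥ (22−14)/(14−5) = 8/9.
With δ = 5/7: need 1 − δ^K ≥ 8/9·(1−5/7)/(5/7), i.e. δ^K ≤ 0.6444.
Since (5/7)^1 = 0.7143 and (5/7)^2 = 0.5102, the smallest such K is 2.

2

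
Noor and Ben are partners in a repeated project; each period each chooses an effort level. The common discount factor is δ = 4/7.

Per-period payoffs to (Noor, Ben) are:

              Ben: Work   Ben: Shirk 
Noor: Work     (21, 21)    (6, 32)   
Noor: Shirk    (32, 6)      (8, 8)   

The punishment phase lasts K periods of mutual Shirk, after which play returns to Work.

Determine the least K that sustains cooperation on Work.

2

No profitable deviation requires (21−8)(δ+…+δ^K) ≥ 32−21, i.e. δ+…+δ^K ≥ 11/13 ≈ 0.8462.
With δ = 4/7, the partial sums are K=1: 0.5714, K=2: 0.8980.
K = 2 is the first length at which the sum reaches 0.8462.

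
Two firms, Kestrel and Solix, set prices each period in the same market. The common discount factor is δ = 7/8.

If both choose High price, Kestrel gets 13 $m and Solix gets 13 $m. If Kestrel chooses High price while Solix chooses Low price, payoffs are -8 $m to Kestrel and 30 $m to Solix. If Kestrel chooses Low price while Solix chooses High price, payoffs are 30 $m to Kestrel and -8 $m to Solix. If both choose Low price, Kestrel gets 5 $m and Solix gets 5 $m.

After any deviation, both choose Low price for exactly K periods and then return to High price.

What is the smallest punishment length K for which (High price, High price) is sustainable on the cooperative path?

3

Need Σ_{k=1}^{K} δ^k ≥ (30−13)/(13−5) = 2.1250 at δ = 7/8.
At K = 2 the sum is 1.6406 < 2.1250; at K = 3 it is 2.3105 ≥ 2.1250.
So the minimum punishment length is K = 3.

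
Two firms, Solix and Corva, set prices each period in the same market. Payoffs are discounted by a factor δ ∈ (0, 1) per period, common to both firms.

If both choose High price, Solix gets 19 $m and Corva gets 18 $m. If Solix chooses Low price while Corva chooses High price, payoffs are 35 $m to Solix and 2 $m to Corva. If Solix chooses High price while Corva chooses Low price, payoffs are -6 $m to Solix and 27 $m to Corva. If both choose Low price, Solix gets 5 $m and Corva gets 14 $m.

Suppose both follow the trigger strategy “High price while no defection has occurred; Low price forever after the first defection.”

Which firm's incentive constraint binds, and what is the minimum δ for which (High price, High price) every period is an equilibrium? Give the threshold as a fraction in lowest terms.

For Solix: deviation gain 35−19 = 16, per-period punishment loss 19−5 = 14. IC gives δ ≥ 16/30 = 8/15.
For Corva: gain 9, loss 4 per period, so δ ≥ 9/13.
The tighter constraint is Corva's, so cooperation needs δ ≥ 9/13.

Corva; δ ≥ 9/13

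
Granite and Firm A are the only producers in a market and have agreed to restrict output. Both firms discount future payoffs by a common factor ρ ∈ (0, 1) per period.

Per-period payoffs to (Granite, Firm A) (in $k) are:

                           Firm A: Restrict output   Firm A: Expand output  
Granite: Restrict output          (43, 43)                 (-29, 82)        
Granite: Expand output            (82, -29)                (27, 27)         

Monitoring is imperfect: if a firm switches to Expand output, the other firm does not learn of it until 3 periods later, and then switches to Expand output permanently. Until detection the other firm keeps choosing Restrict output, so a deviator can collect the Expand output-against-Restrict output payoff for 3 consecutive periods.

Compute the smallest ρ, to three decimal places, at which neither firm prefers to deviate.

0.892

Deviating for the 3 undetected periods gains 82−43 = 39 per period over cooperation, then loses 43−27 = 16 per period forever once punishment starts.
Gain: 39(1 + ρ + … + ρ^2); loss: 16·ρ^3/(1−ρ).
No profitable deviation ⇔ 39(1−ρ^3) ≤ 16·ρ^3, i.e. ρ^3 ≥ 39/(39+16) = 39/55.
Hence ρ ≥ (39/55)^(1/3) ≈ 0.892.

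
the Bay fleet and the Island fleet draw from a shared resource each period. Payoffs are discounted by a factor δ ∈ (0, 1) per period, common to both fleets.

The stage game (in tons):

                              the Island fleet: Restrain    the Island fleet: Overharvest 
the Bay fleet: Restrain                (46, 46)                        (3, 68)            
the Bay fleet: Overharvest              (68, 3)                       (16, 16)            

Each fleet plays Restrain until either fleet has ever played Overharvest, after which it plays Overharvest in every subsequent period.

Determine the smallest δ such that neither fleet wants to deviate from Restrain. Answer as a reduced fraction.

One-period gain from deviating is 68 − 46 = 22. The loss is 46 − 16 = 30 in every subsequent period, with present value 30·δ/(1−δ).
Deviation is unprofitable when 30·δ/(1−δ) ≥ 22, i.e. δ/(1−δ) ≥ 11/15.
Equivalently δ ≥ 22/(22+30) = 11/26.

11/26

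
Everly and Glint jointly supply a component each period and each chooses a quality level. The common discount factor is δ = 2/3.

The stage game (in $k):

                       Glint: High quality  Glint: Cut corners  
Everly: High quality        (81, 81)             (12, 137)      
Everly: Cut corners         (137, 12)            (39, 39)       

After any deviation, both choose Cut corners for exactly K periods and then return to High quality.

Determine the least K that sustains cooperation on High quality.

IC: δ(1−δ^K)/(1−δ) ≥ (137−81)/(81−39) = 4/3.
With δ = 2/3: need 1 − δ^K ≥ 4/3·(1−2/3)/(2/3), i.e. δ^K ≤ 0.3333.
Since (2/3)^2 = 0.4444 and (2/3)^3 = 0.2963, the smallest such K is 3.

3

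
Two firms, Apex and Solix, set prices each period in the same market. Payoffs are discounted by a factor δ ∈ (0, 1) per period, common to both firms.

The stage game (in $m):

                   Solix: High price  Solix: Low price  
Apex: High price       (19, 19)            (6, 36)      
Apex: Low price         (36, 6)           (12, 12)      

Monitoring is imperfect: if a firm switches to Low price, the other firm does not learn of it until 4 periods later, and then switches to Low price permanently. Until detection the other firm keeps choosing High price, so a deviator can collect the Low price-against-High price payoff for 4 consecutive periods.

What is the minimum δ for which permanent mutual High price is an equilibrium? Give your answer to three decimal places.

0.917

A deviator earns 36 for 4 periods, then 12 forever; cooperating earns 19 forever. Multiplying the IC by (1−δ):
19 ≥ 36(1−δ^4) + 12δ^4, so 24·δ^4 ≥ 17 and δ^4 ≥ 17/24.
δ ≥ (17/24)^(1/4) ≈ 0.917.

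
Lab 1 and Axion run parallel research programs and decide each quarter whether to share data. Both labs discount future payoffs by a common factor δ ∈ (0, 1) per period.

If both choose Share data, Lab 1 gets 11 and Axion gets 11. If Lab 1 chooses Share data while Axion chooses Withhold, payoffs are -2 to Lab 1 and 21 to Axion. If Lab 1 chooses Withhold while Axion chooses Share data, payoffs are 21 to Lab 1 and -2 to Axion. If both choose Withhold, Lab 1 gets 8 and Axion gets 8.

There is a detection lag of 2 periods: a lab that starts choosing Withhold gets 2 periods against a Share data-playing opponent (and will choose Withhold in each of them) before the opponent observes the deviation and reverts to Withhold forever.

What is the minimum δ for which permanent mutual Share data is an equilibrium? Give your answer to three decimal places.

0.877

The best deviation is to choose Withhold for all 2 undetected periods, earning 21 each, then 8 forever once detected.
Deviation value: 21(1−δ^2)/(1−δ) + 8δ^2/(1−δ); cooperation value: 11/(1−δ).
IC: 11 ≥ 21(1−δ^2) + 8δ^2 = 21 − 13δ^2.
So δ^2 ≥ 10/13, giving δ ≥ (10/13)^(1/2) ≈ 0.877.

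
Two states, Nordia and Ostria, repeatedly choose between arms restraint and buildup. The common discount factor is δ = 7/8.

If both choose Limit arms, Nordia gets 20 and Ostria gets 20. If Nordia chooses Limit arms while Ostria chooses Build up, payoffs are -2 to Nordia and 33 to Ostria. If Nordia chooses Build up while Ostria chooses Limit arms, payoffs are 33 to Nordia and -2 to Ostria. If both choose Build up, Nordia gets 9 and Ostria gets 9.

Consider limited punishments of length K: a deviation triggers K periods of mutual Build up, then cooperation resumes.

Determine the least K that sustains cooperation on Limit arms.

Need Σ_{k=1}^{K} δ^k ≥ (33−20)/(20−9) = 1.1818 at δ = 7/8.
At K = 1 the sum is 0.8750 < 1.1818; at K = 2 it is 1.6406 ≥ 1.1818.
So the minimum punishment length is K = 2.

2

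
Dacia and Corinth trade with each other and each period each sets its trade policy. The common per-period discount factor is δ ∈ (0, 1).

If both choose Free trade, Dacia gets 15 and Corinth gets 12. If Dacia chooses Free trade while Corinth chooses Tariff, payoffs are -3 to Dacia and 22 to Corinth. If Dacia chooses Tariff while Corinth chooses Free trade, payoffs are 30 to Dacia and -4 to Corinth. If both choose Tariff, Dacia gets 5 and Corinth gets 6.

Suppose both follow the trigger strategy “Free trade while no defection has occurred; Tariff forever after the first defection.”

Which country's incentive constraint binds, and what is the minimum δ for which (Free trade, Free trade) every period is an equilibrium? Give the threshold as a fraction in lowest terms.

Dacia's threshold: (30−15)/(30−5) = 3/5.
Corinth's threshold: (22−12)/(22−6) = 5/8.
3/5 < 5/8, so Corinth binds and δ* = 5/8.

Corinth; δ ≥ 5/8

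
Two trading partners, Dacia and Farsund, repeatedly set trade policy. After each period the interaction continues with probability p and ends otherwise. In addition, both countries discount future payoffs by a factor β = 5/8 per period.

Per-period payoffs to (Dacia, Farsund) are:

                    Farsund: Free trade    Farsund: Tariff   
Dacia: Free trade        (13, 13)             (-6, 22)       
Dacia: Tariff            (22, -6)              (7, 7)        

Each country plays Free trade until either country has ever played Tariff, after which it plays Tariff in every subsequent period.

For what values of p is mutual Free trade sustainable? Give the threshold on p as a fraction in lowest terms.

Expected continuation weight on next period's payoff is β·p = 5/8·p, which plays the role of the discount factor.
Cooperation requires 5/8·p ≥ (22−13)/(22−7) = 3/5, hence p ≥ 24/25.

24/25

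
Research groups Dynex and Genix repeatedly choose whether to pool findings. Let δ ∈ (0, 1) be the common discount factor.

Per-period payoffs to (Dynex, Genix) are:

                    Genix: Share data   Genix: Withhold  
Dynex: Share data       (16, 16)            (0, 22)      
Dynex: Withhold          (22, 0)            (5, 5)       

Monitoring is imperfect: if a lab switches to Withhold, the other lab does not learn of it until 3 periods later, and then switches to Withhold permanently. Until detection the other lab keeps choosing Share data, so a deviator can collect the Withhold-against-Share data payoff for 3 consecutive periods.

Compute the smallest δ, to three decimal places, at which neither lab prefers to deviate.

0.707

Deviating for the 3 undetected periods gains 22−16 = 6 per period over cooperation, then loses 16−5 = 11 per period forever once punishment starts.
Gain: 6(1 + δ + … + δ^2); loss: 11·δ^3/(1−δ).
No profitable deviation ⇔ 6(1−δ^3) ≤ 11·δ^3, i.e. δ^3 ≥ 6/(6+11) = 6/17.
Hence δ ≥ (6/17)^(1/3) ≈ 0.707.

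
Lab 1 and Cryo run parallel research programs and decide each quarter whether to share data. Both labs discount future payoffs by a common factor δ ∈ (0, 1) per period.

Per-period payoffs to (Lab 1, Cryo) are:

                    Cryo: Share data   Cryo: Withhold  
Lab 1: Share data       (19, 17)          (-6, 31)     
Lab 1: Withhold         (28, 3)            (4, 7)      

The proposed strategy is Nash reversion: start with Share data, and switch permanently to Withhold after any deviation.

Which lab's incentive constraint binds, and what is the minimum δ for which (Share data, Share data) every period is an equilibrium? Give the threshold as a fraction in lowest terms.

For Lab 1: deviation gain 28−19 = 9, per-period punishment loss 19−4 = 15. IC gives δ ≥ 9/24 = 3/8.
For Cryo: gain 14, loss 10 per period, so δ ≥ 14/24 = 7/12.
The tighter constraint is Cryo's, so cooperation needs δ ≥ 7/12.

Cryo; δ ≥ 7/12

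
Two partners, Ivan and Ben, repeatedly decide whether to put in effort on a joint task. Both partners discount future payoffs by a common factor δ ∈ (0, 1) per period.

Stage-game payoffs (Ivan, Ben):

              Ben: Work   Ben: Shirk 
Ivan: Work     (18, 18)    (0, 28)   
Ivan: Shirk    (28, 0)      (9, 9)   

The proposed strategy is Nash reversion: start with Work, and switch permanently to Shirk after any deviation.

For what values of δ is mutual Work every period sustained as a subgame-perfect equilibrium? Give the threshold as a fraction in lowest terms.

10/19

One-period gain from deviating is 28 − 18 = 10. The loss is 18 − 9 = 9 in every subsequent period, with present value 9·δ/(1−δ).
Deviation is unprofitable when 9·δ/(1−δ) ≥ 10, i.e. δ/(1−δ) ≥ 10/9.
Equivalently δ ≥ 10/(10+9) = 10/19.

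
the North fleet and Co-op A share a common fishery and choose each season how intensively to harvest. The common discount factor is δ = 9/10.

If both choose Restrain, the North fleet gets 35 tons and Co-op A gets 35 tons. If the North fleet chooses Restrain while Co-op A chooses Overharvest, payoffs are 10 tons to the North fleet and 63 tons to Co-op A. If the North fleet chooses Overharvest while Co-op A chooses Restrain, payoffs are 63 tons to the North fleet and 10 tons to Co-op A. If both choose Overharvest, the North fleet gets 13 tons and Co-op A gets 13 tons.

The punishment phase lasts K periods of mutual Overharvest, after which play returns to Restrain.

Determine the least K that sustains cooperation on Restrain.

2

Need Σ_{k=1}^{K} δ^k ≥ (63−35)/(35−13) = 1.2727 at δ = 9/10.
At K = 1 the sum is 0.9000 < 1.2727; at K = 2 it is 1.7100 ≥ 1.2727.
So the minimum punishment length is K = 2.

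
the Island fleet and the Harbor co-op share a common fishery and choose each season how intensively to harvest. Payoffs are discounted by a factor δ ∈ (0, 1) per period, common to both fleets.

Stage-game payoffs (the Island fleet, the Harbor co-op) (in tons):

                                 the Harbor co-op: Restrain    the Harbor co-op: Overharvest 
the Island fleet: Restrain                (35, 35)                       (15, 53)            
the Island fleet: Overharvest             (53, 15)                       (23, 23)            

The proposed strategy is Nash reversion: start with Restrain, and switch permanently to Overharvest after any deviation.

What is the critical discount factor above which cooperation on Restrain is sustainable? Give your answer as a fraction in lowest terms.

Under grim trigger the critical discount factor is (T−C)/(T−P) with T = 53, C = 35, P = 23.
δ* = (53−35)/(53−23) = 18/30 = 3/5.

3/5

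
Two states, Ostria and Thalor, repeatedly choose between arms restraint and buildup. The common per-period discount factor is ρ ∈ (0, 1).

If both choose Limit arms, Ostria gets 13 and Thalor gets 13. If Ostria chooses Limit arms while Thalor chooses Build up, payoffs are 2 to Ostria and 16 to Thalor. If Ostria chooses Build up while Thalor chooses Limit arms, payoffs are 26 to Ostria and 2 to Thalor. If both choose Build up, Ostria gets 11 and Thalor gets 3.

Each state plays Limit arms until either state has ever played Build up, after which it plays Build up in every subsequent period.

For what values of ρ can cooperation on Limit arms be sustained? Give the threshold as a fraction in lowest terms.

13/15

Ostria: cooperation gives 13 each period; deviation gives 26 once then 11 forever.
  13/(1−ρ) ≥ 26 + 11ρ/(1−ρ) ⇒ ρ ≥ 13/15.
Thalor: cooperation gives 13 each period; deviation gives 16 once then 3 forever.
  ρ ≥ 3/13.
Both must hold, so the binding constraint is Ostria's: ρ ≥ 13/15.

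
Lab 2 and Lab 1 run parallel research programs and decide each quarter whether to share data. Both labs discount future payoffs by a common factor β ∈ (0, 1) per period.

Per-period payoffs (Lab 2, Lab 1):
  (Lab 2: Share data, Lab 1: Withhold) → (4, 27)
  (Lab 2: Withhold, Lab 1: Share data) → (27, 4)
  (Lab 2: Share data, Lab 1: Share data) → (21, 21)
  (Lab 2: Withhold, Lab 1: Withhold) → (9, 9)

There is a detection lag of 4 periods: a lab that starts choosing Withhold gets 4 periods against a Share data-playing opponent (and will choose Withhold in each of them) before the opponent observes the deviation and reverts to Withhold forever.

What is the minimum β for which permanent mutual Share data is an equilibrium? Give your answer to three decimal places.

Deviating for the 4 undetected periods gains 27−21 = 6 per period over cooperation, then loses 21−9 = 12 per period forever once punishment starts.
Gain: 6(1 + β + … + β^3); loss: 12·β^4/(1−β).
No profitable deviation ⇔ 6(1−β^4) ≤ 12·β^4, i.e. β^4 ≥ 6/(6+12) = 1/3.
Hence β ≥ (1/3)^(1/4) ≈ 0.760.

0.760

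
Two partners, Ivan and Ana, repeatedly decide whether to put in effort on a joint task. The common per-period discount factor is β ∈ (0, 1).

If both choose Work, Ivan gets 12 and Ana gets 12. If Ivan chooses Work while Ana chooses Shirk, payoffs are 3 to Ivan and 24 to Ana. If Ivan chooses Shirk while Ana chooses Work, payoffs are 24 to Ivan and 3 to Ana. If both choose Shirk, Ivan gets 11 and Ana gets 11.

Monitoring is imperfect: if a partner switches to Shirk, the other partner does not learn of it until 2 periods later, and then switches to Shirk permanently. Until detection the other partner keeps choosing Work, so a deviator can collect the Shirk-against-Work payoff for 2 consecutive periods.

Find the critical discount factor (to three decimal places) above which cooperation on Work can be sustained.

0.961

The best deviation is to choose Shirk for all 2 undetected periods, earning 24 each, then 11 forever once detected.
Deviation value: 24(1−β^2)/(1−β) + 11β^2/(1−β); cooperation value: 12/(1−β).
IC: 12 ≥ 24(1−β^2) + 11β^2 = 24 − 13β^2.
So β^2 ≥ 12/13, giving β ≥ (12/13)^(1/2) ≈ 0.961.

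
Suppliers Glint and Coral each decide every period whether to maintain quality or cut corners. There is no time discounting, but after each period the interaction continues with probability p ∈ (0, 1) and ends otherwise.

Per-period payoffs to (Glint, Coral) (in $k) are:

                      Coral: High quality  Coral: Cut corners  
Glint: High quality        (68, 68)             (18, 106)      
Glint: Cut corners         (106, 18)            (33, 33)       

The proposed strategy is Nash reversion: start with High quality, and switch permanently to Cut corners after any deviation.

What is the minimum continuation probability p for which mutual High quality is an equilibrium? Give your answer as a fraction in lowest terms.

38/73

With no time discounting, the continuation probability p plays the role of the discount factor.
Grim-trigger IC: 68/(1−p) ≥ 106 + 33p/(1−p) ⇒ p ≥ (106−68)/(106−33) = 38/73.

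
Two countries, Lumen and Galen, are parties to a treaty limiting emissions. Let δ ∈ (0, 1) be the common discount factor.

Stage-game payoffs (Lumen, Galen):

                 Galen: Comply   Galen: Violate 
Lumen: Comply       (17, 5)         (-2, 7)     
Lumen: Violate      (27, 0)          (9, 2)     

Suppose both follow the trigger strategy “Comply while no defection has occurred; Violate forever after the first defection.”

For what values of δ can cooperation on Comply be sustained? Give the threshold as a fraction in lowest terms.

Lumen: cooperation gives 17 each period; deviation gives 27 once then 9 forever.
  17/(1−δ) ≥ 27 + 9δ/(1−δ) ⇒ δ ≥ 10/18 = 5/9.
Galen: cooperation gives 5 each period; deviation gives 7 once then 2 forever.
  δ ≥ 2/5.
Both must hold, so the binding constraint is Lumen's: δ ≥ 5/9.

5/9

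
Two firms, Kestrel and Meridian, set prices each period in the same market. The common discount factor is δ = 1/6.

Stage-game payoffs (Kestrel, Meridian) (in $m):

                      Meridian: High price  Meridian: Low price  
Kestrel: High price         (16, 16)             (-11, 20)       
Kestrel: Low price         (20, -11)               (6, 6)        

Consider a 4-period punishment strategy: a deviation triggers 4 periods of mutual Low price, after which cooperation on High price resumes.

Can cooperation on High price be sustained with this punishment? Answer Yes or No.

A one-shot deviation gives 20 now, then 6 for 4 periods, then back to 16.
Gain from deviating: (20−16) today; loss: (16−6) in each of the next 4 periods.
No-deviation condition: (16−6)(δ+…+δ^4) ≥ 20−16, i.e. δ+…+δ^4 ≥ 2/5.
At δ = 1/6: δ+…+δ^4 = 0.1998 < 0.4000.
So cooperation is not sustainable.

No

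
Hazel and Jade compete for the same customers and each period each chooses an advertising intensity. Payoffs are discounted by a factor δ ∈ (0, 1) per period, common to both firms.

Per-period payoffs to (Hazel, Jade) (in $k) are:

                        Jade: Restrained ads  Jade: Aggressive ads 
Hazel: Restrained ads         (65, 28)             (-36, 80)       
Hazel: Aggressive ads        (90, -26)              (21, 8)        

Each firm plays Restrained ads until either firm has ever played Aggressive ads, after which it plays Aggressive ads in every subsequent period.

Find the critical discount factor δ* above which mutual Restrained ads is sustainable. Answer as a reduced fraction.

Hazel: cooperation gives 65 each period; deviation gives 90 once then 21 forever.
  65/(1−δ) ≥ 90 + 21δ/(1−δ) ⇒ δ ≥ 25/69.
Jade: cooperation gives 28 each period; deviation gives 80 once then 8 forever.
  δ ≥ 52/72 = 13/18.
Both must hold, so the binding constraint is Jade's: δ ≥ 13/18.

13/18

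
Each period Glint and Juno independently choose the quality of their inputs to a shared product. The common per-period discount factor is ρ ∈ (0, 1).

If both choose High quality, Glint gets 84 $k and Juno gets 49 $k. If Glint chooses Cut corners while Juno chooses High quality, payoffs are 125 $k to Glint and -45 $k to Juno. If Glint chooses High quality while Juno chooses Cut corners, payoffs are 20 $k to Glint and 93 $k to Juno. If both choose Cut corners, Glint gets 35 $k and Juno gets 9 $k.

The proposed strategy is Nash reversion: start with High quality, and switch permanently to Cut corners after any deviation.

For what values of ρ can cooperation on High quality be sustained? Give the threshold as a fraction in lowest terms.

Glint's threshold: (125−84)/(125−35) = 41/90.
Juno's threshold: (93−49)/(93−9) = 11/21.
41/90 < 11/21, so Juno binds and ρ* = 11/21.

11/21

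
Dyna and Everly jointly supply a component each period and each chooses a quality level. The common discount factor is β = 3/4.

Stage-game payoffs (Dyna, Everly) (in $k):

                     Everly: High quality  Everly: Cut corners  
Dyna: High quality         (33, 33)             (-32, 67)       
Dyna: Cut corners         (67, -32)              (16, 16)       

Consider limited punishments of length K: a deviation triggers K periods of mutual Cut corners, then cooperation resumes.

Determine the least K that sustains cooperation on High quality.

4

Need Σ_{k=1}^{K} β^k ≥ (67−33)/(33−16) = 2.0000 at β = 3/4.
At K = 3 the sum is 1.7344 < 2.0000; at K = 4 it is 2.0508 ≥ 2.0000.
So the minimum punishment length is K = 4.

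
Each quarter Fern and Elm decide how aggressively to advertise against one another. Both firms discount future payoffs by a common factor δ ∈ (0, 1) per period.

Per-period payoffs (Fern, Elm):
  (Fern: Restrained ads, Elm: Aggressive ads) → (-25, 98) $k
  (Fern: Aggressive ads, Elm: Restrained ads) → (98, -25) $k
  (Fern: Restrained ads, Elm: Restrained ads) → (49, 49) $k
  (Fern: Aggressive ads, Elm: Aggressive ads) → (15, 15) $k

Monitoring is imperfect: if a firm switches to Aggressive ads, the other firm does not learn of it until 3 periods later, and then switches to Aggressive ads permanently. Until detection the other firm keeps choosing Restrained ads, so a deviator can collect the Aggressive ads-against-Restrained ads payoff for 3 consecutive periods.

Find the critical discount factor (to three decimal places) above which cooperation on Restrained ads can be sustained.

A deviator earns 98 for 3 periods, then 15 forever; cooperating earns 49 forever. Multiplying the IC by (1−δ):
49 ≥ 98(1−δ^3) + 15δ^3, so 83·δ^3 ≥ 49 and δ^3 ≥ 49/83.
δ ≥ (49/83)^(1/3) ≈ 0.839.

0.839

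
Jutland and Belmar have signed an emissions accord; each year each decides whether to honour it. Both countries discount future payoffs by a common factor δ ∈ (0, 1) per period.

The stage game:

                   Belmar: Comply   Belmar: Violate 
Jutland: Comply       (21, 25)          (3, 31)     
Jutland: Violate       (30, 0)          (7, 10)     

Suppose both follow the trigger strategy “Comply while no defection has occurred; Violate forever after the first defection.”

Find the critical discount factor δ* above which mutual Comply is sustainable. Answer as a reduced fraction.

For Jutland: deviation gain 30−21 = 9, per-period punishment loss 21−7 = 14. IC gives δ ≥ 9/23.
For Belmar: gain 6, loss 15 per period, so δ ≥ 6/21 = 2/7.
The tighter constraint is Jutland's, so cooperation needs δ ≥ 9/23.

9/23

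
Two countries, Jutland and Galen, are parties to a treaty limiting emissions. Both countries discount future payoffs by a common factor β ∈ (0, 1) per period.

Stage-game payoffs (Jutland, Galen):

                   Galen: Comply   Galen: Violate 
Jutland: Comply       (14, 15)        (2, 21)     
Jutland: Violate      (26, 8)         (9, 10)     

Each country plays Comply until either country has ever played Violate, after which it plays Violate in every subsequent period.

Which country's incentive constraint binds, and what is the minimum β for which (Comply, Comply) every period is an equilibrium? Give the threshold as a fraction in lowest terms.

Jutland; β ≥ 12/17

Jutland's threshold: (26−14)/(26−9) = 12/17.
Galen's threshold: (21−15)/(21−10) = 6/11.
12/17 > 6/11, so Jutland binds and β* = 12/17.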